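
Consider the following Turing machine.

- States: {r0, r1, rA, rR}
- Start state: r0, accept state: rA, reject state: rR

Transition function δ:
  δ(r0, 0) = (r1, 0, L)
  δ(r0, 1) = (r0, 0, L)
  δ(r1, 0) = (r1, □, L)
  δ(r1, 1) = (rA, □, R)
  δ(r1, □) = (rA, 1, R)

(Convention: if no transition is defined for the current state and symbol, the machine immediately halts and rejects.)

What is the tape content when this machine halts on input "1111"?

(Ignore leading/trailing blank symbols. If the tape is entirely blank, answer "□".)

Execution trace:
Initial: [r0]1111
Step 1: δ(r0, 1) = (r0, 0, L) → [r0]□0111

No transition is defined for δ(r0, □). By convention the machine halts and rejects.

Final tape (ignoring leading/trailing blanks): 0111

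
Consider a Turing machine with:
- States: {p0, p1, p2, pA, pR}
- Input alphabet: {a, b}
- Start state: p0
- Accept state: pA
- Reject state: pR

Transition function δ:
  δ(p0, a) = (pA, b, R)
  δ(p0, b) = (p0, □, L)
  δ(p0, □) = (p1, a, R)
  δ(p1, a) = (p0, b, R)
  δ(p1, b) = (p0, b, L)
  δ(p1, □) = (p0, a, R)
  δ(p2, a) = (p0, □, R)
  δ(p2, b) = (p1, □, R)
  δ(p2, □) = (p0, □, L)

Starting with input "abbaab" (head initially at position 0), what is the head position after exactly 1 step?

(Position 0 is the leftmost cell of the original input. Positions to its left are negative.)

Execution trace (head position shown):
Step 0: [p0]abbaab  (head at position 0)
Step 1: move right → b[pA]bbaab  (head at position 1)

After 1 step, the head is at position 1.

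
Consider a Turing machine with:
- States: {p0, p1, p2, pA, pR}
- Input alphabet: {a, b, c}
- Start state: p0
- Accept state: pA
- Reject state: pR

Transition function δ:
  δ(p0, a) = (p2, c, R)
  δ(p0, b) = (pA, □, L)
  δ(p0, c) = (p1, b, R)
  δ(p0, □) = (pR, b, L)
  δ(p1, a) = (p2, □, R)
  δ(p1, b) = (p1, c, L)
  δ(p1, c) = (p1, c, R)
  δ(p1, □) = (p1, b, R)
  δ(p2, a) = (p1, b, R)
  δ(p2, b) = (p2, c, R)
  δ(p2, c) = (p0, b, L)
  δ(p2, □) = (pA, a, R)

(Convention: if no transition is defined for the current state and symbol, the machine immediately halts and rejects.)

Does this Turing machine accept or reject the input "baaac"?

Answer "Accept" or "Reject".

Execution trace:
Initial: [p0]baaac
Step 1: δ(p0, b) = (pA, □, L) → [pA]□□aaac

The machine reaches the accept state pA and halts.

Answer: Accept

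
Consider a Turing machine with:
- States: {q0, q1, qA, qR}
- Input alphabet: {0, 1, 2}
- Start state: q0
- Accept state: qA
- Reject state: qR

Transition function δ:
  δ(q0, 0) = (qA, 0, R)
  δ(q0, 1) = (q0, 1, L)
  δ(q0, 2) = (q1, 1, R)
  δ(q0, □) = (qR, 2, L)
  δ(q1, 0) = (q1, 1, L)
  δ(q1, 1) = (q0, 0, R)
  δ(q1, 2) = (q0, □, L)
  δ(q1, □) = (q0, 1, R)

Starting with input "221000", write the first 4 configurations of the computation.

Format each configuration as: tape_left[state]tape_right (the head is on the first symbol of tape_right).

Transitions applied:
Step 1: δ(q0, 2) = (q1, 1, R)
Step 2: δ(q1, 2) = (q0, □, L)
Step 3: δ(q0, 1) = (q0, 1, L)

The first 4 configurations are:
[q0]221000 ⊢ 1[q1]21000 ⊢ [q0]1□1000 ⊢ [q0]□1□1000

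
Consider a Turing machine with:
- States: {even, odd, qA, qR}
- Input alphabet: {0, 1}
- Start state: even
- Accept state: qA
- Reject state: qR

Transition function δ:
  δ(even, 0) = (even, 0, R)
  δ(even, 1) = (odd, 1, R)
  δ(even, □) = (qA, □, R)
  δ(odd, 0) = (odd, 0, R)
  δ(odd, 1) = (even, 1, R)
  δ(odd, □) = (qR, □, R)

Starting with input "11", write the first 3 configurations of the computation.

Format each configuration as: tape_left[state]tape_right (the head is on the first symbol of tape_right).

Transitions applied:
Step 1: δ(even, 1) = (odd, 1, R)
Step 2: δ(odd, 1) = (even, 1, R)

The first 3 configurations are:
[even]11 ⊢ 1[odd]1 ⊢ 11[even]□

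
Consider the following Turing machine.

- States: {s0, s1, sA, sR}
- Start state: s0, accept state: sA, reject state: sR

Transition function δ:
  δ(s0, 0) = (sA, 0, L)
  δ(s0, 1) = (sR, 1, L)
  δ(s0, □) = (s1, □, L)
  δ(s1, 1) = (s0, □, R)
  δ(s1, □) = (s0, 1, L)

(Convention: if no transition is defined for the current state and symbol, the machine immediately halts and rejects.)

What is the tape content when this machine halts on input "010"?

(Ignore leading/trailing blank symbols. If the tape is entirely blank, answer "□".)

Execution trace:
Initial: [s0]010
Step 1: δ(s0, 0) = (sA, 0, L) → [sA]□010

The machine reaches the accept state sA and halts.

Final tape (ignoring leading/trailing blanks): 010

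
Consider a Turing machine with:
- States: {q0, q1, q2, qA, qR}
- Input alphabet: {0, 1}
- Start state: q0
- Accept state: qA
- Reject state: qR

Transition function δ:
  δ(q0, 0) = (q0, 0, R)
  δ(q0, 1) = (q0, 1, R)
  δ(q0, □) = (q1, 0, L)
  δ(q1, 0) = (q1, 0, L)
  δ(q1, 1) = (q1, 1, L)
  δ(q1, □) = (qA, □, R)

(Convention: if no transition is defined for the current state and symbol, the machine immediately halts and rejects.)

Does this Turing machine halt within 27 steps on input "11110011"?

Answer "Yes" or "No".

Execution trace:
Initial: [q0]11110011
Step 1: δ(q0, 1) = (q0, 1, R) → 1[q0]1110011
Step 2: δ(q0, 1) = (q0, 1, R) → 11[q0]110011
Step 3: δ(q0, 1) = (q0, 1, R) → 111[q0]10011
Step 4: δ(q0, 1) = (q0, 1, R) → 1111[q0]0011
Step 5: δ(q0, 0) = (q0, 0, R) → 11110[q0]011
Step 6: δ(q0, 0) = (q0, 0, R) → 111100[q0]11
Step 7: δ(q0, 1) = (q0, 1, R) → 1111001[q0]1
Step 8: δ(q0, 1) = (q0, 1, R) → 11110011[q0]□
Step 9: δ(q0, □) = (q1, 0, L) → 1111001[q1]10
Step 10: δ(q1, 1) = (q1, 1, L) → 111100[q1]110
Step 11: δ(q1, 1) = (q1, 1, L) → 11110[q1]0110
Step 12: δ(q1, 0) = (q1, 0, L) → 1111[q1]00110
Step 13: δ(q1, 0) = (q1, 0, L) → 111[q1]100110
Step 14: δ(q1, 1) = (q1, 1, L) → 11[q1]1100110
Step 15: δ(q1, 1) = (q1, 1, L) → 1[q1]11100110
Step 16: δ(q1, 1) = (q1, 1, L) → [q1]111100110
Step 17: δ(q1, 1) = (q1, 1, L) → [q1]□111100110
Step 18: δ(q1, □) = (qA, □, R) → □[qA]111100110

The machine reaches the accept state qA and halts.
The machine halted after 18 steps (within the 27-step bound).

Answer: Yes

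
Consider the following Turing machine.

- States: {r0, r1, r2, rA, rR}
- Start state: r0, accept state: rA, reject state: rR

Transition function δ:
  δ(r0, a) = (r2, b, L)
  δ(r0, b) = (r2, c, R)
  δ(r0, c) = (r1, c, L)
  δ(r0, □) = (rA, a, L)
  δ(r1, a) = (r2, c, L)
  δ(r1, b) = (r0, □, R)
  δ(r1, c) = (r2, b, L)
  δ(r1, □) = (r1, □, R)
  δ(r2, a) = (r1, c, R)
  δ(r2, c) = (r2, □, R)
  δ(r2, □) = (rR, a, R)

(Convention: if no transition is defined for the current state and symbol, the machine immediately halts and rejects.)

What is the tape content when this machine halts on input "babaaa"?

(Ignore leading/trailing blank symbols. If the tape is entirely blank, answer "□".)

Execution trace:
Initial: [r0]babaaa
Step 1: δ(r0, b) = (r2, c, R) → c[r2]abaaa
Step 2: δ(r2, a) = (r1, c, R) → cc[r1]baaa
Step 3: δ(r1, b) = (r0, □, R) → cc□[r0]aaa
Step 4: δ(r0, a) = (r2, b, L) → cc[r2]□baa
Step 5: δ(r2, □) = (rR, a, R) → cca[rR]baa

The machine reaches the reject state rR and halts.

Final tape (ignoring leading/trailing blanks): ccabaa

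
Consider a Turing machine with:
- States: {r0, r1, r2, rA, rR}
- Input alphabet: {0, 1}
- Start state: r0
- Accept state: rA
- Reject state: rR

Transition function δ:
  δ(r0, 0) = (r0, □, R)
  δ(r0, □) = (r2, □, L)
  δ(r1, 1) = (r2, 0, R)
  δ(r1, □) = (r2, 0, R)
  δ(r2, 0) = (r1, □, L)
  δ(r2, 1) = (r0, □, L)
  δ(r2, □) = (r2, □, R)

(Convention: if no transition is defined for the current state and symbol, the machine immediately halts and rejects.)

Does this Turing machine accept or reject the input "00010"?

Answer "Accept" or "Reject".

Execution trace:
Initial: [r0]00010
Step 1: δ(r0, 0) = (r0, □, R) → □[r0]0010
Step 2: δ(r0, 0) = (r0, □, R) → □□[r0]010
Step 3: δ(r0, 0) = (r0, □, R) → □□□[r0]10

No transition is defined for δ(r0, 1). By convention the machine halts and rejects.

Answer: Reject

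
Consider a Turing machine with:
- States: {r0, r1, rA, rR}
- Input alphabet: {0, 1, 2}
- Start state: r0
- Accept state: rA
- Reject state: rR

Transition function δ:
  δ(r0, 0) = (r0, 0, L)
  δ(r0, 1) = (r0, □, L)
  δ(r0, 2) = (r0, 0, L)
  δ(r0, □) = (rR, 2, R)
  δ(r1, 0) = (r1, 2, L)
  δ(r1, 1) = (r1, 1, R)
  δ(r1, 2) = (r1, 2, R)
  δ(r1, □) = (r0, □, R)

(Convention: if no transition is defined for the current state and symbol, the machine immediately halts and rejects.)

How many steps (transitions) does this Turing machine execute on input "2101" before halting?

Execution trace:
Initial: [r0]2101
Step 1: δ(r0, 2) = (r0, 0, L) → [r0]□0101
Step 2: δ(r0, □) = (rR, 2, R) → 2[rR]0101

The machine reaches the reject state rR and halts.

The machine executed 2 steps before halting.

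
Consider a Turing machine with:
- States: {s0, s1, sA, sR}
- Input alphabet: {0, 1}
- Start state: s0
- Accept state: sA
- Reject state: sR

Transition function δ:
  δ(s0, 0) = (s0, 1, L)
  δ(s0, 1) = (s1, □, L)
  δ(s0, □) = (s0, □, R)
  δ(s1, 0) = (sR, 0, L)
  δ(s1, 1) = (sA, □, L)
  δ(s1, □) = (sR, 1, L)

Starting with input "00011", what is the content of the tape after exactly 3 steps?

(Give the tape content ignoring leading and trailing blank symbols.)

Execution trace:
Initial: [s0]00011
Step 1: δ(s0, 0) = (s0, 1, L) → [s0]□10011
Step 2: δ(s0, □) = (s0, □, R) → □[s0]10011
Step 3: δ(s0, 1) = (s1, □, L) → [s1]□□0011

After 3 steps, the tape (ignoring leading/trailing blanks) is: 0011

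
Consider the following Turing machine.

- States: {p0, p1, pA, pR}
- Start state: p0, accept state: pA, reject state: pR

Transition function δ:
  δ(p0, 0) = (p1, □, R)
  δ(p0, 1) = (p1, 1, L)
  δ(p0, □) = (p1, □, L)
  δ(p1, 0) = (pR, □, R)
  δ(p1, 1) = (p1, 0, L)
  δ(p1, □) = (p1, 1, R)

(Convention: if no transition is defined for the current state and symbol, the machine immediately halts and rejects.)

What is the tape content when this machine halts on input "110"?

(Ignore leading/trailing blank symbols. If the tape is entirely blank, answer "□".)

Execution trace:
Initial: [p0]110
Step 1: δ(p0, 1) = (p1, 1, L) → [p1]□110
Step 2: δ(p1, □) = (p1, 1, R) → 1[p1]110
Step 3: δ(p1, 1) = (p1, 0, L) → [p1]1010
Step 4: δ(p1, 1) = (p1, 0, L) → [p1]□0010
Step 5: δ(p1, □) = (p1, 1, R) → 1[p1]0010
Step 6: δ(p1, 0) = (pR, □, R) → 1□[pR]010

The machine reaches the reject state pR and halts.

Final tape (ignoring leading/trailing blanks): 1□010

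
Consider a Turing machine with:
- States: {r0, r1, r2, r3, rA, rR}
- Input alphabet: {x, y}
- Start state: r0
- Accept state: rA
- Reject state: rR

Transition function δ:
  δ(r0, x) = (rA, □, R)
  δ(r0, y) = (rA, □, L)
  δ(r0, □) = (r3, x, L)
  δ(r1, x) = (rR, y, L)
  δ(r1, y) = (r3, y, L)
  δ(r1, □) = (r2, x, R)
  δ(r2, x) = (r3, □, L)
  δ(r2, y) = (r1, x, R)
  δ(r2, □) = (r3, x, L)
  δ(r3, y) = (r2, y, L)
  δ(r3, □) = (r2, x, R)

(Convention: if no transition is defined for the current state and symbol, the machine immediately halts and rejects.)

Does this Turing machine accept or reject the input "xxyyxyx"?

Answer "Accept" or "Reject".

Execution trace:
Initial: [r0]xxyyxyx
Step 1: δ(r0, x) = (rA, □, R) → □[rA]xyyxyx

The machine reaches the accept state rA and halts.

Answer: Accept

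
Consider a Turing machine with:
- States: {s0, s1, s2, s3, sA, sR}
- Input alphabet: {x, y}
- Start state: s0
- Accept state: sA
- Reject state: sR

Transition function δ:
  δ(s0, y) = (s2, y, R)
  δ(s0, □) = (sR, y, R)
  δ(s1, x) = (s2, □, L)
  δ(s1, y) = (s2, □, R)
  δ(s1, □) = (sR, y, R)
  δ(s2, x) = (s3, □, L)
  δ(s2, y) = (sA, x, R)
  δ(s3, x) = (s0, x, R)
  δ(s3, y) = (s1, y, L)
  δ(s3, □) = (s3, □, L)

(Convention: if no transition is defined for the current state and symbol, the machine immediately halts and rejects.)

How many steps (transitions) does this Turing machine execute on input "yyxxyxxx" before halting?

Execution trace:
Initial: [s0]yyxxyxxx
Step 1: δ(s0, y) = (s2, y, R) → y[s2]yxxyxxx
Step 2: δ(s2, y) = (sA, x, R) → yx[sA]xxyxxx

The machine reaches the accept state sA and halts.

The machine executed 2 steps before halting.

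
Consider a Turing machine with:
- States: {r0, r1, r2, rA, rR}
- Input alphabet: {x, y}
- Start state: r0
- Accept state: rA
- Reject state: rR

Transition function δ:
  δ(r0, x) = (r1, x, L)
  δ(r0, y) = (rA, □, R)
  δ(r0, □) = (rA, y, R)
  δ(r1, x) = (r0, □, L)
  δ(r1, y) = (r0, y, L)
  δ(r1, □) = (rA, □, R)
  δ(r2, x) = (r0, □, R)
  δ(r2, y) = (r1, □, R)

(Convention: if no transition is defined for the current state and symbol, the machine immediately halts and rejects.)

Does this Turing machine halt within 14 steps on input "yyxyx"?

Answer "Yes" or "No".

Execution trace:
Initial: [r0]yyxyx
Step 1: δ(r0, y) = (rA, □, R) → □[rA]yxyx

The machine reaches the accept state rA and halts.
The machine halted after 1 step (within the 14-step bound).

Answer: Yes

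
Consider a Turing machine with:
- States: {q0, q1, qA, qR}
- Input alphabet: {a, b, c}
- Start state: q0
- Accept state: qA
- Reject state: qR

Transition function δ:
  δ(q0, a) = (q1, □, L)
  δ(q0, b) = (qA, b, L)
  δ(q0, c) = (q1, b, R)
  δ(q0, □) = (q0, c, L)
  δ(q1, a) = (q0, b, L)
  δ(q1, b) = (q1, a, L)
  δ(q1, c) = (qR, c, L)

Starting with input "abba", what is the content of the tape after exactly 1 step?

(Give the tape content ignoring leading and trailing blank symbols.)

Execution trace:
Initial: [q0]abba
Step 1: δ(q0, a) = (q1, □, L) → [q1]□□bba

No transition is defined for δ(q1, □). By convention the machine halts and rejects.

After 1 step, the tape (ignoring leading/trailing blanks) is: bba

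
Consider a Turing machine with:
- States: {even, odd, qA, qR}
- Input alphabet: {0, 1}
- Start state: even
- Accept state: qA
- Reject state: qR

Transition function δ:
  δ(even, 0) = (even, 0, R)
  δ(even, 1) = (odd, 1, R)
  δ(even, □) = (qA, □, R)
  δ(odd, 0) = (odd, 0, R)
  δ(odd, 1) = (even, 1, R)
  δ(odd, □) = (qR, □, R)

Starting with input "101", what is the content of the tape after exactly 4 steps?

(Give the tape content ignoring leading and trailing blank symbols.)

Execution trace:
Initial: [even]101
Step 1: δ(even, 1) = (odd, 1, R) → 1[odd]01
Step 2: δ(odd, 0) = (odd, 0, R) → 10[odd]1
Step 3: δ(odd, 1) = (even, 1, R) → 101[even]□
Step 4: δ(even, □) = (qA, □, R) → 101□[qA]□

The machine reaches the accept state qA and halts.

After 4 steps, the tape (ignoring leading/trailing blanks) is: 101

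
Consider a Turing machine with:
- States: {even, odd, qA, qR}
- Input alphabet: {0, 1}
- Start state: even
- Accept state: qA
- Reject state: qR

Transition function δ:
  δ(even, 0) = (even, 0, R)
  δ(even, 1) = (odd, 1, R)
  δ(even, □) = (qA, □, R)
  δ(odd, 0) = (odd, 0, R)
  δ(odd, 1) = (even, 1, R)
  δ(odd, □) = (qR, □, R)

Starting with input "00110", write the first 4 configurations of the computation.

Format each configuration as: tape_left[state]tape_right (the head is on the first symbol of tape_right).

Transitions applied:
Step 1: δ(even, 0) = (even, 0, R)
Step 2: δ(even, 0) = (even, 0, R)
Step 3: δ(even, 1) = (odd, 1, R)

The first 4 configurations are:
[even]00110 ⊢ 0[even]0110 ⊢ 00[even]110 ⊢ 001[odd]10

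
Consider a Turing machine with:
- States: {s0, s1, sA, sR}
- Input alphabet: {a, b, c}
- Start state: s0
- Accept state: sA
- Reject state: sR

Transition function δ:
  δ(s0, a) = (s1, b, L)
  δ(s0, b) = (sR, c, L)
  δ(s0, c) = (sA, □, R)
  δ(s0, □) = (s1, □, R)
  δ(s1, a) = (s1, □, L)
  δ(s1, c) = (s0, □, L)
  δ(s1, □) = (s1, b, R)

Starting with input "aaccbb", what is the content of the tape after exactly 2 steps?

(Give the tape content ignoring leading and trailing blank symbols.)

Execution trace:
Initial: [s0]aaccbb
Step 1: δ(s0, a) = (s1, b, L) → [s1]□baccbb
Step 2: δ(s1, □) = (s1, b, R) → b[s1]baccbb

No transition is defined for δ(s1, b). By convention the machine halts and rejects.

After 2 steps, the tape (ignoring leading/trailing blanks) is: bbaccbb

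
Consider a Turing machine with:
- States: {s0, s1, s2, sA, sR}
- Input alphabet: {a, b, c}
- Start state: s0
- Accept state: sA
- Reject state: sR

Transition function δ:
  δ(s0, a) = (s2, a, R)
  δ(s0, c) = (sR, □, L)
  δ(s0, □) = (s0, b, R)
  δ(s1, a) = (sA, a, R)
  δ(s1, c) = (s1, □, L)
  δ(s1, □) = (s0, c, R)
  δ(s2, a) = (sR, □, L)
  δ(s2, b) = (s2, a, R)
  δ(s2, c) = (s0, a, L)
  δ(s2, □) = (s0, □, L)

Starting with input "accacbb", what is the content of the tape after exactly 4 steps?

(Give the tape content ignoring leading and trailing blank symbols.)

Execution trace:
Initial: [s0]accacbb
Step 1: δ(s0, a) = (s2, a, R) → a[s2]ccacbb
Step 2: δ(s2, c) = (s0, a, L) → [s0]aacacbb
Step 3: δ(s0, a) = (s2, a, R) → a[s2]acacbb
Step 4: δ(s2, a) = (sR, □, L) → [sR]a□cacbb

The machine reaches the reject state sR and halts.

After 4 steps, the tape (ignoring leading/trailing blanks) is: a□cacbb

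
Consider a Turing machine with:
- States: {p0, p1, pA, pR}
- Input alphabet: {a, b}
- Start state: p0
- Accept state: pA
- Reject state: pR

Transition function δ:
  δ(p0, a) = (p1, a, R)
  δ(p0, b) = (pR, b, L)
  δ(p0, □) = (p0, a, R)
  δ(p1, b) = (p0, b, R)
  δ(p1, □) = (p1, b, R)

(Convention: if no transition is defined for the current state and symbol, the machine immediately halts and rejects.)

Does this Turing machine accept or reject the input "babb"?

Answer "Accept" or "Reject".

Execution trace:
Initial: [p0]babb
Step 1: δ(p0, b) = (pR, b, L) → [pR]□babb

The machine reaches the reject state pR and halts.

Answer: Reject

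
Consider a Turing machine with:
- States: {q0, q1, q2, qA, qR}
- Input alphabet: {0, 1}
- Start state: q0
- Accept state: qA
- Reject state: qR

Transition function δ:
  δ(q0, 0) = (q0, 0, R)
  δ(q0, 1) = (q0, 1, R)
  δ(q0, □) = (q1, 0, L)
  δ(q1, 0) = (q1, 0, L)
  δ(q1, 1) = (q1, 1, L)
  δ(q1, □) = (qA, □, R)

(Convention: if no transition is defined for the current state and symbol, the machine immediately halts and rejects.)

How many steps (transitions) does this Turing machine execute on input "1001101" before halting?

Execution trace:
Initial: [q0]1001101
Step 1: δ(q0, 1) = (q0, 1, R) → 1[q0]001101
Step 2: δ(q0, 0) = (q0, 0, R) → 10[q0]01101
Step 3: δ(q0, 0) = (q0, 0, R) → 100[q0]1101
Step 4: δ(q0, 1) = (q0, 1, R) → 1001[q0]101
Step 5: δ(q0, 1) = (q0, 1, R) → 10011[q0]01
Step 6: δ(q0, 0) = (q0, 0, R) → 100110[q0]1
Step 7: δ(q0, 1) = (q0, 1, R) → 1001101[q0]□
Step 8: δ(q0, □) = (q1, 0, L) → 100110[q1]10
Step 9: δ(q1, 1) = (q1, 1, L) → 10011[q1]010
Step 10: δ(q1, 0) = (q1, 0, L) → 1001[q1]1010
Step 11: δ(q1, 1) = (q1, 1, L) → 100[q1]11010
Step 12: δ(q1, 1) = (q1, 1, L) → 10[q1]011010
Step 13: δ(q1, 0) = (q1, 0, L) → 1[q1]0011010
Step 14: δ(q1, 0) = (q1, 0, L) → [q1]10011010
Step 15: δ(q1, 1) = (q1, 1, L) → [q1]□10011010
Step 16: δ(q1, □) = (qA, □, R) → □[qA]10011010

The machine reaches the accept state qA and halts.

The machine executed 16 steps before halting.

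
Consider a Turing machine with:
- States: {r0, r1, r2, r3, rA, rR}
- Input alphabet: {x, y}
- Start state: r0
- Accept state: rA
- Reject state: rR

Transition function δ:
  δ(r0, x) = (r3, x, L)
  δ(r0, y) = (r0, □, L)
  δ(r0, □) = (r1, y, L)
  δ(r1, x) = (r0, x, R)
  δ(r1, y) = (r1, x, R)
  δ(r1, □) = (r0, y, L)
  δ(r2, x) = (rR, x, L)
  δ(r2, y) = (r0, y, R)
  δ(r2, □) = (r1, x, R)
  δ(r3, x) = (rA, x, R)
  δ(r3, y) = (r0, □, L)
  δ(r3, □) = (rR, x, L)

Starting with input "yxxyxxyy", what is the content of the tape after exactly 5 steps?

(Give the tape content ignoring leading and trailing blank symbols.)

Execution trace:
Initial: [r0]yxxyxxyy
Step 1: δ(r0, y) = (r0, □, L) → [r0]□□xxyxxyy
Step 2: δ(r0, □) = (r1, y, L) → [r1]□y□xxyxxyy
Step 3: δ(r1, □) = (r0, y, L) → [r0]□yy□xxyxxyy
Step 4: δ(r0, □) = (r1, y, L) → [r1]□yyy□xxyxxyy
Step 5: δ(r1, □) = (r0, y, L) → [r0]□yyyy□xxyxxyy

After 5 steps, the tape (ignoring leading/trailing blanks) is: yyyy□xxyxxyy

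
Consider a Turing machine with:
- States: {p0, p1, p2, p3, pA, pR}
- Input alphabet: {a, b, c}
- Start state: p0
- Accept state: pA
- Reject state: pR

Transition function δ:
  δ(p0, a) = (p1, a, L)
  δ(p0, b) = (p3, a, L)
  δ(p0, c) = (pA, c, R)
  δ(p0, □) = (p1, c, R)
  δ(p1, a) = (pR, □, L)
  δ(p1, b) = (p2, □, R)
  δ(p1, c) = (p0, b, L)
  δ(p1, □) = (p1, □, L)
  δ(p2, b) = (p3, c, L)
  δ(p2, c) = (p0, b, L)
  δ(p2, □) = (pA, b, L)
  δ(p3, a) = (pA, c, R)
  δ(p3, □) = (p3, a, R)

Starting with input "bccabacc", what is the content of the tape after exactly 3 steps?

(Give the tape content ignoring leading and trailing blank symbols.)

Execution trace:
Initial: [p0]bccabacc
Step 1: δ(p0, b) = (p3, a, L) → [p3]□accabacc
Step 2: δ(p3, □) = (p3, a, R) → a[p3]accabacc
Step 3: δ(p3, a) = (pA, c, R) → ac[pA]ccabacc

The machine reaches the accept state pA and halts.

After 3 steps, the tape (ignoring leading/trailing blanks) is: acccabacc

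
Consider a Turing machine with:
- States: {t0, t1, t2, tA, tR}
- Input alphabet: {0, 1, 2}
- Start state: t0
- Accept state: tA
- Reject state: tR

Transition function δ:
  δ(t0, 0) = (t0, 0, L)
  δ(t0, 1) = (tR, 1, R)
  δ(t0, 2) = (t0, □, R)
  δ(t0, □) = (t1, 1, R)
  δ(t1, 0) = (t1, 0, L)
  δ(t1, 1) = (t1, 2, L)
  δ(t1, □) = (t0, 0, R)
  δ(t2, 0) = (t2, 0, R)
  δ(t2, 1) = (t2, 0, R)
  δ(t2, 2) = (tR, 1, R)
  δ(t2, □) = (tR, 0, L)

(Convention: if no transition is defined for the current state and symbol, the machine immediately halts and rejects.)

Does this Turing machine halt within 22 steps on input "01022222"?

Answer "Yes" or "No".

Execution trace:
Initial: [t0]01022222
Step 1: δ(t0, 0) = (t0, 0, L) → [t0]□01022222
Step 2: δ(t0, □) = (t1, 1, R) → 1[t1]01022222
Step 3: δ(t1, 0) = (t1, 0, L) → [t1]101022222
Step 4: δ(t1, 1) = (t1, 2, L) → [t1]□201022222
Step 5: δ(t1, □) = (t0, 0, R) → 0[t0]201022222
Step 6: δ(t0, 2) = (t0, □, R) → 0□[t0]01022222
Step 7: δ(t0, 0) = (t0, 0, L) → 0[t0]□01022222
Step 8: δ(t0, □) = (t1, 1, R) → 01[t1]01022222
Step 9: δ(t1, 0) = (t1, 0, L) → 0[t1]101022222
Step 10: δ(t1, 1) = (t1, 2, L) → [t1]0201022222
Step 11: δ(t1, 0) = (t1, 0, L) → [t1]□0201022222
Step 12: δ(t1, □) = (t0, 0, R) → 0[t0]0201022222
Step 13: δ(t0, 0) = (t0, 0, L) → [t0]00201022222
Step 14: δ(t0, 0) = (t0, 0, L) → [t0]□00201022222
Step 15: δ(t0, □) = (t1, 1, R) → 1[t1]00201022222
Step 16: δ(t1, 0) = (t1, 0, L) → [t1]100201022222
Step 17: δ(t1, 1) = (t1, 2, L) → [t1]□200201022222
Step 18: δ(t1, □) = (t0, 0, R) → 0[t0]200201022222
Step 19: δ(t0, 2) = (t0, □, R) → 0□[t0]00201022222
Step 20: δ(t0, 0) = (t0, 0, L) → 0[t0]□00201022222
Step 21: δ(t0, □) = (t1, 1, R) → 01[t1]00201022222
Step 22: δ(t1, 0) = (t1, 0, L) → 0[t1]100201022222

The machine has not reached a halting state after 22 steps.
The machine did not halt within the 22-step bound.

Answer: No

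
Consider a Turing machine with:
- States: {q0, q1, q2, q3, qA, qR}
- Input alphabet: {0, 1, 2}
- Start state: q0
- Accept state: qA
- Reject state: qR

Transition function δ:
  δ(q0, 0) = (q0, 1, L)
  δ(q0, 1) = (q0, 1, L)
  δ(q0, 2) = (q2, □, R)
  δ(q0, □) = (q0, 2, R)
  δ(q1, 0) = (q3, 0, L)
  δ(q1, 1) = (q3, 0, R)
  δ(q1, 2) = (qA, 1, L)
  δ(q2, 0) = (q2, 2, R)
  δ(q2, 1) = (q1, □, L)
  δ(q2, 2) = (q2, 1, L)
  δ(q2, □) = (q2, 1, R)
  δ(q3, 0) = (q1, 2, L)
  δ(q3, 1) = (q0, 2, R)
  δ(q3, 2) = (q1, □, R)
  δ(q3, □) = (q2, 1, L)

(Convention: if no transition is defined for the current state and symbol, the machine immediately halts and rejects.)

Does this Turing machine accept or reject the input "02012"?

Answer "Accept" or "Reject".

Execution trace:
Initial: [q0]02012
Step 1: δ(q0, 0) = (q0, 1, L) → [q0]□12012
Step 2: δ(q0, □) = (q0, 2, R) → 2[q0]12012
Step 3: δ(q0, 1) = (q0, 1, L) → [q0]212012
Step 4: δ(q0, 2) = (q2, □, R) → □[q2]12012
Step 5: δ(q2, 1) = (q1, □, L) → [q1]□□2012

No transition is defined for δ(q1, □). By convention the machine halts and rejects.

Answer: Reject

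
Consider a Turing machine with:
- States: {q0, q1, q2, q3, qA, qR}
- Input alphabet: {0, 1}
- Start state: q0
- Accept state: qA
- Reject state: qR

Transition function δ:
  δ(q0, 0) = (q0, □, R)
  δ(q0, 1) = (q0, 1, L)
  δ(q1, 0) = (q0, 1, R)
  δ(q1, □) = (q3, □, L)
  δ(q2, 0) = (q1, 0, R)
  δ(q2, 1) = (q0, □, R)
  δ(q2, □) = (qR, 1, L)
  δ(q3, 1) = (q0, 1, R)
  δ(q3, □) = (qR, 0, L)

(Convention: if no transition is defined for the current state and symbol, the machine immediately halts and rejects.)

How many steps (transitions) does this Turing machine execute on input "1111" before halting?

Execution trace:
Initial: [q0]1111
Step 1: δ(q0, 1) = (q0, 1, L) → [q0]□1111

No transition is defined for δ(q0, □). By convention the machine halts and rejects.

The machine executed 1 step before halting.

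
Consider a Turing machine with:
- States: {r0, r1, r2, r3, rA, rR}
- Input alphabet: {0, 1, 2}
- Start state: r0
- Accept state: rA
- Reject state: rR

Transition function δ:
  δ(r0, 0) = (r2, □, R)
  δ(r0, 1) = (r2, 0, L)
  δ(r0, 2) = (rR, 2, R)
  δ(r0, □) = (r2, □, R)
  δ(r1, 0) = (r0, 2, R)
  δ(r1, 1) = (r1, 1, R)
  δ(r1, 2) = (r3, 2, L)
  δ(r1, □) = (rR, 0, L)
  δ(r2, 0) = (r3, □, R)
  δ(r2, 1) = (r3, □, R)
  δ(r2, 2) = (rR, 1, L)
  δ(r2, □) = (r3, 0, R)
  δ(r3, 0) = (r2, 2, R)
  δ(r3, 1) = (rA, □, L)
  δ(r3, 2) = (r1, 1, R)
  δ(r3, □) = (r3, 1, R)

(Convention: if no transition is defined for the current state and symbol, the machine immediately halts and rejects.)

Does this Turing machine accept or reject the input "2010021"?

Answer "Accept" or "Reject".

Execution trace:
Initial: [r0]2010021
Step 1: δ(r0, 2) = (rR, 2, R) → 2[rR]010021

The machine reaches the reject state rR and halts.

Answer: Reject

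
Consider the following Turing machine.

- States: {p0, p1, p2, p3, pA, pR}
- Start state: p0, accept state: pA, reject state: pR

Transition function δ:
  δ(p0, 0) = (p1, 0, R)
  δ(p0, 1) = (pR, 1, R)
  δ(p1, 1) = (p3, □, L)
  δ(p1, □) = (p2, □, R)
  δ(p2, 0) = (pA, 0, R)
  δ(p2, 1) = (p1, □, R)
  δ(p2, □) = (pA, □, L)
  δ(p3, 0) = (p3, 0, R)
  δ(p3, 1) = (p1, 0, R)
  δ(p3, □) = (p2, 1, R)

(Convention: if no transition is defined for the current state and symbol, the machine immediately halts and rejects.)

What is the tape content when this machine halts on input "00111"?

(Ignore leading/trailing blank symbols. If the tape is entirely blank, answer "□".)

Execution trace:
Initial: [p0]00111
Step 1: δ(p0, 0) = (p1, 0, R) → 0[p1]0111

No transition is defined for δ(p1, 0). By convention the machine halts and rejects.

Final tape (ignoring leading/trailing blanks): 00111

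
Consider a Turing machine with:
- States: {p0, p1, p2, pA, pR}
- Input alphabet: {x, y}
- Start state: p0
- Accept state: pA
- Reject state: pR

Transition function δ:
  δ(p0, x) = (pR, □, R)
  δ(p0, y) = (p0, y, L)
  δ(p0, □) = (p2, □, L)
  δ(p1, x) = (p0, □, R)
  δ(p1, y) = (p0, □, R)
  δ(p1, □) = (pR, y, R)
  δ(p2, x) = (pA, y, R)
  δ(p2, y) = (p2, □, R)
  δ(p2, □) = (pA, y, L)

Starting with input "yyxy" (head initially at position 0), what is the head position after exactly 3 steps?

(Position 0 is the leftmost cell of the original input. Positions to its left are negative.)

Execution trace (head position shown):
Step 0: [p0]yyxy  (head at position 0)
Step 1: move left → [p0]□yyxy  (head at position -1)
Step 2: move left → [p2]□□yyxy  (head at position -2)
Step 3: move left → [pA]□y□yyxy  (head at position -3)

After 3 steps, the head is at position -3.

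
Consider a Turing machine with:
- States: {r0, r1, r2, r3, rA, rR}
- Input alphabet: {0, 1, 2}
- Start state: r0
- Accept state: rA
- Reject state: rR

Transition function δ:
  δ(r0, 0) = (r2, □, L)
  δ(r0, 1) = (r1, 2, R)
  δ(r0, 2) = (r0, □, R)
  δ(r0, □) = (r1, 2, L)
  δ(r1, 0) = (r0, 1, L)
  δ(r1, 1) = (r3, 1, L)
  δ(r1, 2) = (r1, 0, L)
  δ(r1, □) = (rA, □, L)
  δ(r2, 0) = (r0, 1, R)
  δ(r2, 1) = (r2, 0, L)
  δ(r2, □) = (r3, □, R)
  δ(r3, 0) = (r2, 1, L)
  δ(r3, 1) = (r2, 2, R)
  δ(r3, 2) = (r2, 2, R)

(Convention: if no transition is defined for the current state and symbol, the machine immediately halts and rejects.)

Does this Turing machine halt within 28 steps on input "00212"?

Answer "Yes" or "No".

Execution trace:
Initial: [r0]00212
Step 1: δ(r0, 0) = (r2, □, L) → [r2]□□0212
Step 2: δ(r2, □) = (r3, □, R) → □[r3]□0212

No transition is defined for δ(r3, □). By convention the machine halts and rejects.
The machine halted after 2 steps (within the 28-step bound).

Answer: Yes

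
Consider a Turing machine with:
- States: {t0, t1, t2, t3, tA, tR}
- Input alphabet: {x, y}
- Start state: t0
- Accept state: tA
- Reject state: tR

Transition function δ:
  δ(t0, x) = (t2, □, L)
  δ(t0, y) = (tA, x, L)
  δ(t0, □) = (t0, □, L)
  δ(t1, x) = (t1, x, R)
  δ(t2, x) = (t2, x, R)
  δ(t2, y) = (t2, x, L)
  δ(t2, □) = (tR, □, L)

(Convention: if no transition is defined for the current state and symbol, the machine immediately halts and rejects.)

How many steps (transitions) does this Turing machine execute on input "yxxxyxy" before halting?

Execution trace:
Initial: [t0]yxxxyxy
Step 1: δ(t0, y) = (tA, x, L) → [tA]□xxxxyxy

The machine reaches the accept state tA and halts.

The machine executed 1 step before halting.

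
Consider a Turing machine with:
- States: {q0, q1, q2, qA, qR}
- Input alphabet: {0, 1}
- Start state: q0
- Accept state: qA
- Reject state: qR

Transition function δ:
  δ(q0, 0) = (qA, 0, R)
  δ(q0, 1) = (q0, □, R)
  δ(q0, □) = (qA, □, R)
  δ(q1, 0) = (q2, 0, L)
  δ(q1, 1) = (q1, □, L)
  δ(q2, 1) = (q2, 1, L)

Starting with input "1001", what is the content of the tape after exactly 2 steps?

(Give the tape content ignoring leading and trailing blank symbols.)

Execution trace:
Initial: [q0]1001
Step 1: δ(q0, 1) = (q0, □, R) → □[q0]001
Step 2: δ(q0, 0) = (qA, 0, R) → □0[qA]01

The machine reaches the accept state qA and halts.

After 2 steps, the tape (ignoring leading/trailing blanks) is: 001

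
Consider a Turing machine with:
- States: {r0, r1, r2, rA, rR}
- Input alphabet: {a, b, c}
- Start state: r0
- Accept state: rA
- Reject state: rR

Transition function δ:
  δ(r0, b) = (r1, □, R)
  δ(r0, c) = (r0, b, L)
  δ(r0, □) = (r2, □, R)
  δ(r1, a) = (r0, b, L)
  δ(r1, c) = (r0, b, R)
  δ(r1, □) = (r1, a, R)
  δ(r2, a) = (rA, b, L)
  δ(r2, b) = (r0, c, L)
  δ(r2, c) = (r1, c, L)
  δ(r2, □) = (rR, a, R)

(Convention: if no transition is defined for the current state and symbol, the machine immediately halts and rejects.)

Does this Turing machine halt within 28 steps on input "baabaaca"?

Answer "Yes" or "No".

Execution trace:
Initial: [r0]baabaaca
Step 1: δ(r0, b) = (r1, □, R) → □[r1]aabaaca
Step 2: δ(r1, a) = (r0, b, L) → [r0]□babaaca
Step 3: δ(r0, □) = (r2, □, R) → □[r2]babaaca
Step 4: δ(r2, b) = (r0, c, L) → [r0]□cabaaca
Step 5: δ(r0, □) = (r2, □, R) → □[r2]cabaaca
Step 6: δ(r2, c) = (r1, c, L) → [r1]□cabaaca
Step 7: δ(r1, □) = (r1, a, R) → a[r1]cabaaca
Step 8: δ(r1, c) = (r0, b, R) → ab[r0]abaaca

No transition is defined for δ(r0, a). By convention the machine halts and rejects.
The machine halted after 8 steps (within the 28-step bound).

Answer: Yes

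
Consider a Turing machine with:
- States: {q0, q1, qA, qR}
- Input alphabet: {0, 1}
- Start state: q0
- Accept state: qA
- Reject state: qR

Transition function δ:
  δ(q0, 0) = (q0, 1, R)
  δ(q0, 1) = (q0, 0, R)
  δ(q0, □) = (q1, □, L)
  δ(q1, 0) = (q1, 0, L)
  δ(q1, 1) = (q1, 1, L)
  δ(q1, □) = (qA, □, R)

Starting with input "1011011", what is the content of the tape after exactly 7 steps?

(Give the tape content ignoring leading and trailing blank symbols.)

Execution trace:
Initial: [q0]1011011
Step 1: δ(q0, 1) = (q0, 0, R) → 0[q0]011011
Step 2: δ(q0, 0) = (q0, 1, R) → 01[q0]11011
Step 3: δ(q0, 1) = (q0, 0, R) → 010[q0]1011
Step 4: δ(q0, 1) = (q0, 0, R) → 0100[q0]011
Step 5: δ(q0, 0) = (q0, 1, R) → 01001[q0]11
Step 6: δ(q0, 1) = (q0, 0, R) → 010010[q0]1
Step 7: δ(q0, 1) = (q0, 0, R) → 0100100[q0]□

After 7 steps, the tape (ignoring leading/trailing blanks) is: 0100100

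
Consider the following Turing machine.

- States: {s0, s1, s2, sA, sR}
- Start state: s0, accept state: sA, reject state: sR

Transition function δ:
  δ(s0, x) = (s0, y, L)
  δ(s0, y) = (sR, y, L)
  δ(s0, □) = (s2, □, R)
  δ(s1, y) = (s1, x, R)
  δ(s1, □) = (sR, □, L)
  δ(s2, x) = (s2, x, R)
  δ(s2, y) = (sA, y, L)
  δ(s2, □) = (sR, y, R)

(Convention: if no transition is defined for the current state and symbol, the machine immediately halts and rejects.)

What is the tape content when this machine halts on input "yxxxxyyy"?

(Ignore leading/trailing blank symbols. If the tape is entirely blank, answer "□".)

Execution trace:
Initial: [s0]yxxxxyyy
Step 1: δ(s0, y) = (sR, y, L) → [sR]□yxxxxyyy

The machine reaches the reject state sR and halts.

Final tape (ignoring leading/trailing blanks): yxxxxyyy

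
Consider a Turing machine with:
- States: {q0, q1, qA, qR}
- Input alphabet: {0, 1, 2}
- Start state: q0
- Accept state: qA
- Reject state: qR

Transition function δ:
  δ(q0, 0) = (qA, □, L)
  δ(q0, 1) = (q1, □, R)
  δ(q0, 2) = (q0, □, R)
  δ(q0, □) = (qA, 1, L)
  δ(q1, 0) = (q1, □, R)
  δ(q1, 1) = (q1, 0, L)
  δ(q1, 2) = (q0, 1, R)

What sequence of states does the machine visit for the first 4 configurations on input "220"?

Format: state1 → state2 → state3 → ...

Execution trace:
Initial: [q0]220
Step 1: δ(q0, 2) = (q0, □, R) → □[q0]20
Step 2: δ(q0, 2) = (q0, □, R) → □□[q0]0
Step 3: δ(q0, 0) = (qA, □, L) → □[qA]□□

The machine reaches the accept state qA and halts.

State sequence: q0 → q0 → q0 → qA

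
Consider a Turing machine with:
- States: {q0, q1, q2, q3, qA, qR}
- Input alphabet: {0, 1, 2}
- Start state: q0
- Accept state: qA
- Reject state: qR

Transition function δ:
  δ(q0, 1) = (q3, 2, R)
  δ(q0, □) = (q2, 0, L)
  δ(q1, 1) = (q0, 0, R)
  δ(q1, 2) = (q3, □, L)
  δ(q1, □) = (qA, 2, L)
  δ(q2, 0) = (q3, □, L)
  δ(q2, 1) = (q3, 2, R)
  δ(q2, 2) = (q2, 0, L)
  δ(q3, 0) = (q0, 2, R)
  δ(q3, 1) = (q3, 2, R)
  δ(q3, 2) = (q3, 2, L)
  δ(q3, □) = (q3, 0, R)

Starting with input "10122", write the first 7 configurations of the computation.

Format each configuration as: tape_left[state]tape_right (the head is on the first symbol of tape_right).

Transitions applied:
Step 1: δ(q0, 1) = (q3, 2, R)
Step 2: δ(q3, 0) = (q0, 2, R)
Step 3: δ(q0, 1) = (q3, 2, R)
Step 4: δ(q3, 2) = (q3, 2, L)
Step 5: δ(q3, 2) = (q3, 2, L)
Step 6: δ(q3, 2) = (q3, 2, L)

The first 7 configurations are:
[q0]10122 ⊢ 2[q3]0122 ⊢ 22[q0]122 ⊢ 222[q3]22 ⊢ 22[q3]222 ⊢ 2[q3]2222 ⊢ [q3]22222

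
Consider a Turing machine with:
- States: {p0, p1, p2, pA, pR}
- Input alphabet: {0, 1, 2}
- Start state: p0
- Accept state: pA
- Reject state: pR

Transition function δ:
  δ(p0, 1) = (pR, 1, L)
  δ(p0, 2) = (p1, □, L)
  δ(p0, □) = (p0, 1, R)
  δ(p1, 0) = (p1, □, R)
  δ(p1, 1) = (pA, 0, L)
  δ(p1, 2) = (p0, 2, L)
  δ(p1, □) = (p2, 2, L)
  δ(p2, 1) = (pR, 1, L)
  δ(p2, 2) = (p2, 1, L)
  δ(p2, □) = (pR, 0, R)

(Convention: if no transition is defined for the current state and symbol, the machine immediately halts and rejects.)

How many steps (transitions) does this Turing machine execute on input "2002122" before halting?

Execution trace:
Initial: [p0]2002122
Step 1: δ(p0, 2) = (p1, □, L) → [p1]□□002122
Step 2: δ(p1, □) = (p2, 2, L) → [p2]□2□002122
Step 3: δ(p2, □) = (pR, 0, R) → 0[pR]2□002122

The machine reaches the reject state pR and halts.

The machine executed 3 steps before halting.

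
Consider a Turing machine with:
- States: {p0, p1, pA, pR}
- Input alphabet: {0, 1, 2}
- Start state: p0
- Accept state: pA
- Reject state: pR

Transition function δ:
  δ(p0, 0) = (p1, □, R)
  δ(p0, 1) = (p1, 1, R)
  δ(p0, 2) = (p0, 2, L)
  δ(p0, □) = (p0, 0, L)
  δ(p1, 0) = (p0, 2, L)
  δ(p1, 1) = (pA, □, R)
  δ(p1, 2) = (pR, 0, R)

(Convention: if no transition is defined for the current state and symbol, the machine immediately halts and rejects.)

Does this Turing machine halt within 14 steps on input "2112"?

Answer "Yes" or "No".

Execution trace:
Initial: [p0]2112
Step 1: δ(p0, 2) = (p0, 2, L) → [p0]□2112
Step 2: δ(p0, □) = (p0, 0, L) → [p0]□02112
Step 3: δ(p0, □) = (p0, 0, L) → [p0]□002112
Step 4: δ(p0, □) = (p0, 0, L) → [p0]□0002112
Step 5: δ(p0, □) = (p0, 0, L) → [p0]□00002112
Step 6: δ(p0, □) = (p0, 0, L) → [p0]□000002112
Step 7: δ(p0, □) = (p0, 0, L) → [p0]□0000002112
Step 8: δ(p0, □) = (p0, 0, L) → [p0]□00000002112
Step 9: δ(p0, □) = (p0, 0, L) → [p0]□000000002112
Step 10: δ(p0, □) = (p0, 0, L) → [p0]□0000000002112
Step 11: δ(p0, □) = (p0, 0, L) → [p0]□00000000002112
Step 12: δ(p0, □) = (p0, 0, L) → [p0]□000000000002112
Step 13: δ(p0, □) = (p0, 0, L) → [p0]□0000000000002112
Step 14: δ(p0, □) = (p0, 0, L) → [p0]□00000000000002112

The machine has not reached a halting state after 14 steps.
The machine did not halt within the 14-step bound.

Answer: No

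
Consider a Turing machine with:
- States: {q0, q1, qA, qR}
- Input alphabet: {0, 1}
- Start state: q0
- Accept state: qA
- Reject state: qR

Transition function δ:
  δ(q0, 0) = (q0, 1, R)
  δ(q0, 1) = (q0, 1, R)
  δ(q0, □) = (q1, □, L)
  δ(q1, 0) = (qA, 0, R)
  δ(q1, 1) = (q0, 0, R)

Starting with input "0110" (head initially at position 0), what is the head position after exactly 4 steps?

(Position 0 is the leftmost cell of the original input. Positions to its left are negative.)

Execution trace (head position shown):
Step 0: [q0]0110  (head at position 0)
Step 1: move right → 1[q0]110  (head at position 1)
Step 2: move right → 11[q0]10  (head at position 2)
Step 3: move right → 111[q0]0  (head at position 3)
Step 4: move right → 1111[q0]□  (head at position 4)

After 4 steps, the head is at position 4.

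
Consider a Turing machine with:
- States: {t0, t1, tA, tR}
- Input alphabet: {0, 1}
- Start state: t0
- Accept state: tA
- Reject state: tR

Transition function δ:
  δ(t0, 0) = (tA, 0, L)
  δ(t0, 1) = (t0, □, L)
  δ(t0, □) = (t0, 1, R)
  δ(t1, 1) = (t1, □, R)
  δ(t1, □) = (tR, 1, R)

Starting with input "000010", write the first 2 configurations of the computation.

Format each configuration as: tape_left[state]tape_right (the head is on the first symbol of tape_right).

Transitions applied:
Step 1: δ(t0, 0) = (tA, 0, L)

The first 2 configurations are:
[t0]000010 ⊢ [tA]□000010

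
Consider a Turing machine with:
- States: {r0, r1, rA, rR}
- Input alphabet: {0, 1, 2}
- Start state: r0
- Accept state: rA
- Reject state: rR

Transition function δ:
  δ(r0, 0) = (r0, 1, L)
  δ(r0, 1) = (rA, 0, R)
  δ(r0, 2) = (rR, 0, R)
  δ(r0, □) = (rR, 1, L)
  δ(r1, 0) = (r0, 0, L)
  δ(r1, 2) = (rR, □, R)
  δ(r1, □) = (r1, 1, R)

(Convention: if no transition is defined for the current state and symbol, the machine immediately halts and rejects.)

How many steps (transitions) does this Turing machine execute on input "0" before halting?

Execution trace:
Initial: [r0]0
Step 1: δ(r0, 0) = (r0, 1, L) → [r0]□1
Step 2: δ(r0, □) = (rR, 1, L) → [rR]□11

The machine reaches the reject state rR and halts.

The machine executed 2 steps before halting.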